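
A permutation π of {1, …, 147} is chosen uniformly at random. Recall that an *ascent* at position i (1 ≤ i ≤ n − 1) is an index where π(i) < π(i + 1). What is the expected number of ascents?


Write X = Σ X_I over i = 1, …, 146, with X_I the indicator of one ascent.
There are 146 indicators.
For each fixed i, the pair (π(i), π(i+1)) is a uniformly random ordered pair of distinct values from {1, …, 147}; by symmetry P[π(i) < π(i+1)] = 1/2.
By linearity: E[X] = 146 · (1/2) = (147 − 1) · (1/2) = 73 ≈ 73.0000.

E[X] = 73 = 73.0000.


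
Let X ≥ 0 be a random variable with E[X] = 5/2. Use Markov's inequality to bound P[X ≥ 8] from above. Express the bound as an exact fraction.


μ = E[X] = 5/2, a = 8.
Markov: P[X ≥ 8] ≤ μ/a = (5/2)/8 = 5/16.
Numerically: ≈ 0.312.
(Since a = 8 > μ = 2.500, the bound 5/16 is < 1 and informative.)

P[X ≥ 8] ≤ 5/16 ≈ 0.312.


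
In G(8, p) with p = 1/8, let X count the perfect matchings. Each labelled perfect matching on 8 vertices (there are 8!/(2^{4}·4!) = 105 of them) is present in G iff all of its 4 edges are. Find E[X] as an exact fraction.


K_8 has 8!/(2^{4}·4!) = 105 labelled perfect matchings.
For each such perfect matching H, let X_H = 1 if all 4 edges of H are present in G. Then P[X_H = 1] = p^{4} = (1/8)^{4} = 1/4096.
By linearity: E[X] = Σ_H E[X_H] = 105 · p^{4} = 105 · 1/4096 = 105/4096.
Numerically: E[X] ≈ 0.025635.

E[X] = 105 · (1/8)^{4} = 105/4096 ≈ 0.025635.


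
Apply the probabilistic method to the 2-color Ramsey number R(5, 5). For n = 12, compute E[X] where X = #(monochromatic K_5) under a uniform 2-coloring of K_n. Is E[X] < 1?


E[X] = C(12, 5) · 2^{1 − 10} = 792 · 2^{−9} = 792/512.
As a reduced fraction: E[X] = 99/64 ≈ 1.54688.
Is E[X] < 1? NO.
Since E[X] ≥ 1, the first-moment bound is inconclusive at n = 12; it does NOT by itself certify R(5, 5) > 12.

E[X] = 99/64 ≈ 1.54688; E[X] ≥ 1; first-moment method inconclusive here.


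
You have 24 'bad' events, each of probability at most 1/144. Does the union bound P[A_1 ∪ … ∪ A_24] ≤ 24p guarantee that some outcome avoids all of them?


Union bound: P[∪_{i=1}^{24} A_i] ≤ Σ_i P[A_i] ≤ 24·p = 24·(1/144) = 1/6.
Numerically: 1/6 ≈ 0.167.
Is 1/6 < 1? YES.
Since P[∪ A_i] ≤ 1/6 < 1, the complement has P[∩ A_i^c] ≥ 1 − 1/6 = 5/6 > 0, so some outcome avoids every A_i.

24·p = 1/6 ≈ 0.167; existence CERTIFIED by the union bound.


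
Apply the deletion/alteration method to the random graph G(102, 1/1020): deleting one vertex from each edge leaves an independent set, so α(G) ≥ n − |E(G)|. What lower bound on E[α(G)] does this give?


E[|E(G)|] = C(102, 2)·p = 5151 · (1/1020) = 101/20.
E[α(G)] ≥ n − E[|E(G)|] = 102 − 101/20 = 1939/20.
Numerically: ≈ 96.9500.
(This is only a lower bound; the true E[α(G)] may be larger.)

E[α(G)] ≥ 1939/20 ≈ 96.9500.


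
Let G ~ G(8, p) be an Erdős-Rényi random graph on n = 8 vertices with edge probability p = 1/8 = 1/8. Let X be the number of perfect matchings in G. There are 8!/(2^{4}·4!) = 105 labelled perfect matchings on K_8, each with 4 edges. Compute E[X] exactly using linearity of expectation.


K_8 has 8!/(2^{4}·4!) = 105 labelled perfect matchings.
For each such perfect matching H, let X_H = 1 if all 4 edges of H are present in G. Then P[X_H = 1] = p^{4} = (1/8)^{4} = 1/4096.
By linearity: E[X] = Σ_H E[X_H] = 105 · p^{4} = 105 · 1/4096 = 105/4096.
Numerically: E[X] ≈ 0.025635.

E[X] = 105 · (1/8)^{4} = 105/4096 ≈ 0.025635.


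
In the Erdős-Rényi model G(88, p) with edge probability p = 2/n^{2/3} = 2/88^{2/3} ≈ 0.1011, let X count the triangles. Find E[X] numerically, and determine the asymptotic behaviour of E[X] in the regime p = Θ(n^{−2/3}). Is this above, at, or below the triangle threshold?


Number of potential triangles: C(88, 3) = 109736.
Each occurs with probability p³ ≈ (0.1011)³ ≈ 1.033058e-03.
By linearity: E[X] = C(88, 3)·p³ ≈ 109736 · 1.033058e-03 ≈ 113.3636.
Since α = 2/3 < 1, p = c/n^{2/3} ≫ 1/n is above the triangle threshold p ~ 1/n. Asymptotically E[X] ~ (c³/6)·n^{3(1−α)} = (2³/6)·n^{1} → ∞; triangles are abundant w.h.p.

E[X] ≈ 113.3636; in regime p = Θ(1/n^{2/3}) E[X] diverges (above the triangle threshold p ~ 1/n).


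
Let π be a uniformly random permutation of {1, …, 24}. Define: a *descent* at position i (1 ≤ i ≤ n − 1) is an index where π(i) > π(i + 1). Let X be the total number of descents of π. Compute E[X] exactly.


Write X = Σ X_I over i = 1, …, 23, with X_I the indicator of one descent.
There are 23 indicators.
For each fixed i, the pair (π(i), π(i+1)) is a uniformly random ordered pair of distinct values from {1, …, 24}; by symmetry P[π(i) > π(i+1)] = 1/2.
By linearity: E[X] = 23 · (1/2) = (24 − 1) · (1/2) = 23/2 ≈ 11.500.

E[X] = 23/2 = 11.500.


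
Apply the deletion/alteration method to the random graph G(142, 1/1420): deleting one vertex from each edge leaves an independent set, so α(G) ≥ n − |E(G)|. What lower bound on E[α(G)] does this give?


E[|E(G)|] = C(142, 2)·p = 10011 · (1/1420) = 141/20.
E[α(G)] ≥ n − E[|E(G)|] = 142 − 141/20 = 2699/20.
Numerically: ≈ 134.950000.
(This is only a lower bound; the true E[α(G)] may be larger.)

E[α(G)] ≥ 2699/20 ≈ 134.950000.


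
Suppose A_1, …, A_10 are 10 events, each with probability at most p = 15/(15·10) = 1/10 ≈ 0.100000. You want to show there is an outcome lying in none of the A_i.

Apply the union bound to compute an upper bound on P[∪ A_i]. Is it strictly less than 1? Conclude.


Union bound: P[∪_{i=1}^{10} A_i] ≤ Σ_i P[A_i] ≤ 10·p = 10·(1/10) = 1.
Numerically: 1 ≈ 1.000000.
Is 1 < 1? NO.
Since the bound 1 is ≥ 1, the union bound is uninformative here; it does NOT by itself certify existence.

10·p = 1 ≈ 1.000000; existence NOT certified by the union bound.


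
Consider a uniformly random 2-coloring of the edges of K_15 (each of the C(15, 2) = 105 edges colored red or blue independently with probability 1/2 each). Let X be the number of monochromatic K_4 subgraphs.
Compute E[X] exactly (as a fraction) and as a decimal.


Let X = Σ_S X_S over the C(15, 4) = 1365 subsets S of size 4, where X_S = 1 if the K_4 on S is monochromatic.
For a fixed S, the K_4 on S has C(4, 2) = 6 edges. P[all 6 edges red] = (1/2)^6, and likewise for blue, so P[monochromatic] = 2·(1/2)^6 = 2^{1 − 6} = 1/32.
By linearity of expectation: E[X] = C(15, 4) · 2^{1 − 6} = 1365 · 1/32 = 1365/32.
Numerically: E[X] ≈ 42.656250.

E[X] = C(15,4)·2^(1−C(4,2)) = 1365/32 ≈ 42.656250.


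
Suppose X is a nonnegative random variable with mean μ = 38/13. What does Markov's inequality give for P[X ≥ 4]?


μ = E[X] = 38/13, a = 4.
Markov: P[X ≥ 4] ≤ μ/a = (38/13)/4 = 19/26.
Numerically: ≈ 0.731.
(Since a = 4 > μ = 2.923, the bound 19/26 is < 1 and informative.)

P[X ≥ 4] ≤ 19/26 ≈ 0.731.


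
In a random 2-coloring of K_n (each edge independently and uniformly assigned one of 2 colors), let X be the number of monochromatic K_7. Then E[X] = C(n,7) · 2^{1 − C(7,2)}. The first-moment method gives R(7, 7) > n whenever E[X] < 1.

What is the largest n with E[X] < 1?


We need C(n, 7) · 2^{1 − 21} < 1, i.e. C(n, 7) < 2^{21 − 1} = 1048576.
Check values of n near the boundary:
  n = 22: C(22, 7) = 170544; 170544 < 1048576? YES
  n = 23: C(23, 7) = 245157; 245157 < 1048576? YES
  n = 24: C(24, 7) = 346104; 346104 < 1048576? YES
  n = 25: C(25, 7) = 480700; 480700 < 1048576? YES
  n = 26: C(26, 7) = 657800; 657800 < 1048576? YES
  n = 27: C(27, 7) = 888030; 888030 < 1048576? YES
  n = 28: C(28, 7) = 1184040; 1184040 < 1048576? NO
  n = 29: C(29, 7) = 1560780; 1560780 < 1048576? NO
The largest n with C(n, 7) < 1048576 is n = 27 (where E[X] = 444015/524288 ≈ 0.847). Hence R(7, 7) > 27, i.e. R(7, 7) ≥ 28.

Largest n = 27; hence R(7, 7) > 27.


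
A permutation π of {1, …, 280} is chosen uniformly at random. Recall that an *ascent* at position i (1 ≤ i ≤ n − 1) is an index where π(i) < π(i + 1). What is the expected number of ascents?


Write X = Σ X_I over i = 1, …, 279, with X_I the indicator of one ascent.
There are 279 indicators.
For each fixed i, the pair (π(i), π(i+1)) is a uniformly random ordered pair of distinct values from {1, …, 280}; by symmetry P[π(i) < π(i+1)] = 1/2.
By linearity: E[X] = 279 · (1/2) = (280 − 1) · (1/2) = 279/2 ≈ 139.5000.

E[X] = 279/2 = 139.5000.


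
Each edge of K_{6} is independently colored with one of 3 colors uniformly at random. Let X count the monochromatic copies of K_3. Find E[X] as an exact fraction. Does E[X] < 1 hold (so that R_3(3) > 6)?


E[X] = C(6, 3) · 3^{1 − 3} = 20 · 3^{−2} = 20/9.
As a reduced fraction: E[X] = 20/9 ≈ 2.222.
Is E[X] < 1? NO.
Since E[X] ≥ 1, the first-moment bound is inconclusive at n = 6; it does NOT by itself certify R_3(3) > 6.

E[X] = 20/9 ≈ 2.222; E[X] ≥ 1; first-moment method inconclusive here.


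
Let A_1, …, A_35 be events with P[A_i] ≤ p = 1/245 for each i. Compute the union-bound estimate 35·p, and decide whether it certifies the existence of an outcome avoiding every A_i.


Union bound: P[∪_{i=1}^{35} A_i] ≤ Σ_i P[A_i] ≤ 35·p = 35·(1/245) = 1/7.
Numerically: 1/7 ≈ 0.1429.
Is 1/7 < 1? YES.
Since P[∪ A_i] ≤ 1/7 < 1, the complement has P[∩ A_i^c] ≥ 1 − 1/7 = 6/7 > 0, so some outcome avoids every A_i.

35·p = 1/7 ≈ 0.1429; existence CERTIFIED by the union bound.


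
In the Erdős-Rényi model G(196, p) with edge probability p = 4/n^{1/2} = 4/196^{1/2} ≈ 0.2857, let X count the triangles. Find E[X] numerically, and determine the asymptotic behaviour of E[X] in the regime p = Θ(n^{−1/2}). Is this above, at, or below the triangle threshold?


Number of potential triangles: C(196, 3) = 1235780.
Each occurs with probability p³ ≈ (0.2857)³ ≈ 2.332362e-02.
By linearity: E[X] = C(196, 3)·p³ ≈ 1235780 · 2.332362e-02 ≈ 28822.8571.
Since α = 1/2 < 1, p = c/n^{1/2} ≫ 1/n is above the triangle threshold p ~ 1/n. Asymptotically E[X] ~ (c³/6)·n^{3(1−α)} = (4³/6)·n^{1.5} → ∞; triangles are abundant w.h.p.

E[X] ≈ 28822.8571; in regime p = Θ(1/n^{1/2}) E[X] diverges (above the triangle threshold p ~ 1/n).


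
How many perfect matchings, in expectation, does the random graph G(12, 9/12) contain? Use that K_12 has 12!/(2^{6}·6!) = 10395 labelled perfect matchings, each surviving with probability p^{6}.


K_12 has 12!/(2^{6}·6!) = 10395 labelled perfect matchings.
For each such perfect matching H, let X_H = 1 if all 6 edges of H are present in G. Then P[X_H = 1] = p^{6} = (3/4)^{6} = 729/4096.
Summing the indicators: E[X] = Σ_H E[X_H] = 10395 · p^{6} = 10395 · 729/4096 = 7577955/4096.
Numerically: E[X] ≈ 1850.09.

E[X] = 10395 · (3/4)^{6} = 7577955/4096 ≈ 1850.09.


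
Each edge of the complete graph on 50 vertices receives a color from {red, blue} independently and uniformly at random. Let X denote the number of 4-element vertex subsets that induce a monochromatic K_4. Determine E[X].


Let X = Σ_S X_S over the C(50, 4) = 230300 subsets S of size 4, where X_S = 1 if the K_4 on S is monochromatic.
For a fixed S, the K_4 on S has C(4, 2) = 6 edges. P[all 6 edges red] = (1/2)^6, and likewise for blue, so P[monochromatic] = 2·(1/2)^6 = 2^{1 − 6} = 1/32.
Summing: E[X] = C(50, 4) · 2^{1 − 6} = 230300 · 1/32 = 57575/8.
Numerically: E[X] ≈ 7196.8750.

E[X] = C(50,4)·2^(1−C(4,2)) = 57575/8 ≈ 7196.8750.


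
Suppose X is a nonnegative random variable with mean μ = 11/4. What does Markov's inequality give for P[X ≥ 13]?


μ = E[X] = 11/4, a = 13.
Markov: P[X ≥ 13] ≤ μ/a = (11/4)/13 = 11/52.
Numerically: ≈ 0.21154.
(Since a = 13 > μ = 2.75000, the bound 11/52 is < 1 and informative.)

P[X ≥ 13] ≤ 11/52 ≈ 0.21154.


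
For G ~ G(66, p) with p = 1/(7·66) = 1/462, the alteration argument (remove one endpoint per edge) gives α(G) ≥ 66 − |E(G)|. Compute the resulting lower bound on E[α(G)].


E[|E(G)|] = C(66, 2)·p = 2145 · (1/462) = 65/14.
E[α(G)] ≥ n − E[|E(G)|] = 66 − 65/14 = 859/14.
Numerically: ≈ 61.357.
(This is only a lower bound; the true E[α(G)] may be larger.)

E[α(G)] ≥ 859/14 ≈ 61.357.


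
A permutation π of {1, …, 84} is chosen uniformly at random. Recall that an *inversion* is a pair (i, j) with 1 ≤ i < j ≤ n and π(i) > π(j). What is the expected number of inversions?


Write X = Σ X_I over the C(84, 2) = 3486 pairs i < j, with X_I the indicator of one inversion.
There are 3486 indicators.
For each fixed pair i < j, the values π(i) and π(j) are two distinct elements of {1, …, 84} in uniformly random order; by symmetry P[π(i) > π(j)] = 1/2.
By linearity: E[X] = 3486 · (1/2) = C(84, 2) · (1/2) = 3486/2 = 1743 ≈ 1743.0000.

E[X] = 1743 = 1743.0000.


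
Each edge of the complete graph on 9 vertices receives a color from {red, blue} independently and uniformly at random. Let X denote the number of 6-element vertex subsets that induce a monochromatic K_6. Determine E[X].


Let X = Σ_S X_S over the C(9, 6) = 84 subsets S of size 6, where X_S = 1 if the K_6 on S is monochromatic.
For a fixed S, the K_6 on S has C(6, 2) = 15 edges. P[all 15 edges red] = (1/2)^15, and likewise for blue, so P[monochromatic] = 2·(1/2)^15 = 2^{1 − 15} = 1/16384.
Summing: E[X] = C(9, 6) · 2^{1 − 15} = 84 · 1/16384 = 21/4096.
Numerically: E[X] ≈ 0.005127.

E[X] = C(9,6)·2^(1−C(6,2)) = 21/4096 ≈ 0.005127.


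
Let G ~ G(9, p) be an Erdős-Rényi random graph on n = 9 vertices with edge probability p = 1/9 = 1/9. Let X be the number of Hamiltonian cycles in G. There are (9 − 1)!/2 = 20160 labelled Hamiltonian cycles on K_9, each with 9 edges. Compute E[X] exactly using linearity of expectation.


K_9 has (9 − 1)!/2 = 20160 labelled Hamiltonian cycles.
For each such Hamiltonian cycle H, let X_H = 1 if all 9 edges of H are present in G. Then P[X_H = 1] = p^{9} = (1/9)^{9} = 1/387420489.
By linearity of expectation: E[X] = Σ_H E[X_H] = 20160 · p^{9} = 20160 · 1/387420489 = 2240/43046721.
Numerically: E[X] ≈ 5.20365e-05.

E[X] = 20160 · (1/9)^{9} = 2240/43046721 ≈ 5.20365e-05.


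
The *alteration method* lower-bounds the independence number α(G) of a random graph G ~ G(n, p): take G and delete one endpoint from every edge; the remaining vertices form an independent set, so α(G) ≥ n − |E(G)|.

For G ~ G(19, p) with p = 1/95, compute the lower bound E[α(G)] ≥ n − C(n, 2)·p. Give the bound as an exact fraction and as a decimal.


E[|E(G)|] = C(19, 2)·p = 171 · (1/95) = 9/5.
E[α(G)] ≥ n − E[|E(G)|] = 19 − 9/5 = 86/5.
Numerically: ≈ 17.200.
(This is only a lower bound; the true E[α(G)] may be larger.)

E[α(G)] ≥ 86/5 ≈ 17.200.


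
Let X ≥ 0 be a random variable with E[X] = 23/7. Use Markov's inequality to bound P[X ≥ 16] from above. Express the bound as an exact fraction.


μ = E[X] = 23/7, a = 16.
Markov: P[X ≥ 16] ≤ μ/a = (23/7)/16 = 23/112.
Numerically: ≈ 0.2054.
(Since a = 16 > μ = 3.2857, the bound 23/112 is < 1 and informative.)

P[X ≥ 16] ≤ 23/112 ≈ 0.2054.


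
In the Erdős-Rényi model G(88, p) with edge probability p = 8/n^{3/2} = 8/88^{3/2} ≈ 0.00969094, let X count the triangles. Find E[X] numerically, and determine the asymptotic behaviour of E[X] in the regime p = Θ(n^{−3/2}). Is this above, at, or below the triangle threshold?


Number of potential triangles: C(88, 3) = 109736.
Each occurs with probability p³ ≈ (0.00969094)³ ≈ 9.10118487e-07.
By linearity: E[X] = C(88, 3)·p³ ≈ 109736 · 9.10118487e-07 ≈ 0.099873.
Since α = 3/2 > 1, p = c/n^{3/2} = o(1/n) is below the triangle threshold p ~ 1/n. Asymptotically E[X] ~ (c³/6)·n^{3(1−α)} = (8³/6)·n^{-1.5} → 0, so by Markov's inequality G has no triangles w.h.p.

E[X] ≈ 0.099873; in regime p = Θ(1/n^{3/2}) E[X] tends to 0 (below the triangle threshold p ~ 1/n).


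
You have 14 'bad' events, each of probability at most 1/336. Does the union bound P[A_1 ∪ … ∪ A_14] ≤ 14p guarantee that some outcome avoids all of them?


Union bound: P[∪_{i=1}^{14} A_i] ≤ Σ_i P[A_i] ≤ 14·p = 14·(1/336) = 1/24.
Numerically: 1/24 ≈ 0.04167.
Is 1/24 < 1? YES.
Since P[∪ A_i] ≤ 1/24 < 1, the complement has P[∩ A_i^c] ≥ 1 − 1/24 = 23/24 > 0, so some outcome avoids every A_i.

14·p = 1/24 ≈ 0.04167; existence CERTIFIED by the union bound.


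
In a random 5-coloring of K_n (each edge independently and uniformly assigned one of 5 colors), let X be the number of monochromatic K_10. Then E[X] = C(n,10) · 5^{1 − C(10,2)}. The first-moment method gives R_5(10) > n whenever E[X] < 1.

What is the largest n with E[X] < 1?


We need C(n, 10) · 5^{1 − 45} < 1, i.e. C(n, 10) < 5^{45 − 1} = 5684341886080801486968994140625.
Check values of n near the boundary:
  n = 5387: C(5387, 10) = 5624406917627224603154306376491; 5624406917627224603154306376491 < 5684341886080801486968994140625? YES
  n = 5388: C(5388, 10) = 5634865093375880654852250419586; 5634865093375880654852250419586 < 5684341886080801486968994140625? YES
  n = 5389: C(5389, 10) = 5645340767466558997768874792926; 5645340767466558997768874792926 < 5684341886080801486968994140625? YES
  n = 5390: C(5390, 10) = 5655833965919099070255434039753; 5655833965919099070255434039753 < 5684341886080801486968994140625? YES
  n = 5391: C(5391, 10) = 5666344714787188828795213697883; 5666344714787188828795213697883 < 5684341886080801486968994140625? YES
  n = 5392: C(5392, 10) = 5676873040158402483252283957448; 5676873040158402483252283957448 < 5684341886080801486968994140625? YES
  n = 5393: C(5393, 10) = 5687418968154238267170642278008; 5687418968154238267170642278008 < 5684341886080801486968994140625? NO
The largest n with C(n, 10) < 5684341886080801486968994140625 is n = 5392 (where E[X] = 5676873040158402483252283957448/5684341886080801486968994140625 ≈ 0.99869). Hence R_5(10) > 5392, i.e. R_5(10) ≥ 5393.

Largest n = 5392; hence R_5(10) > 5392.


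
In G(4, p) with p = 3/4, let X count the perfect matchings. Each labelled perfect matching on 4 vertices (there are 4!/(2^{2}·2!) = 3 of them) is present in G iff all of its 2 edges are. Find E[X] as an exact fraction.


K_4 has 4!/(2^{2}·2!) = 3 labelled perfect matchings.
For each such perfect matching H, let X_H = 1 if all 2 edges of H are present in G. Then P[X_H = 1] = p^{2} = (3/4)^{2} = 9/16.
Summing the indicators: E[X] = Σ_H E[X_H] = 3 · p^{2} = 3 · 9/16 = 27/16.
Numerically: E[X] ≈ 1.688.

E[X] = 3 · (3/4)^{2} = 27/16 ≈ 1.688.


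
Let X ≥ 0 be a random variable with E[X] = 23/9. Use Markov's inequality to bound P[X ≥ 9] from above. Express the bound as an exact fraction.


μ = E[X] = 23/9, a = 9.
Markov: P[X ≥ 9] ≤ μ/a = (23/9)/9 = 23/81.
Numerically: ≈ 0.284.
(Since a = 9 > μ = 2.556, the bound 23/81 is < 1 and informative.)

P[X ≥ 9] ≤ 23/81 ≈ 0.284.


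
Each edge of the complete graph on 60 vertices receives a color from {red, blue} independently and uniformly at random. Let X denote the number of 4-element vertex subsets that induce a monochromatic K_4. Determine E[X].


Let X = Σ_S X_S over the C(60, 4) = 487635 subsets S of size 4, where X_S = 1 if the K_4 on S is monochromatic.
For a fixed S, the K_4 on S has C(4, 2) = 6 edges. P[all 6 edges red] = (1/2)^6, and likewise for blue, so P[monochromatic] = 2·(1/2)^6 = 2^{1 − 6} = 1/32.
By linearity: E[X] = C(60, 4) · 2^{1 − 6} = 487635 · 1/32 = 487635/32.
Numerically: E[X] ≈ 15238.594.

E[X] = C(60,4)·2^(1−C(4,2)) = 487635/32 ≈ 15238.594.


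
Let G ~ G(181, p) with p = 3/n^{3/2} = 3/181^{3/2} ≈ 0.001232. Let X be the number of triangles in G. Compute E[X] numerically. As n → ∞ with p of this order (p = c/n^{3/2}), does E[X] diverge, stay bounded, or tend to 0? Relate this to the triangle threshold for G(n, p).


Number of potential triangles: C(181, 3) = 971970.
Each occurs with probability p³ ≈ (0.001232)³ ≈ 1.8698647e-09.
By linearity: E[X] = C(181, 3)·p³ ≈ 971970 · 1.8698647e-09 ≈ 0.00182.
Since α = 3/2 > 1, p = c/n^{3/2} = o(1/n) is below the triangle threshold p ~ 1/n. Asymptotically E[X] ~ (c³/6)·n^{3(1−α)} = (3³/6)·n^{-1.5} → 0, so by Markov's inequality G has no triangles w.h.p.

E[X] ≈ 0.00182; in regime p = Θ(1/n^{3/2}) E[X] tends to 0 (below the triangle threshold p ~ 1/n).


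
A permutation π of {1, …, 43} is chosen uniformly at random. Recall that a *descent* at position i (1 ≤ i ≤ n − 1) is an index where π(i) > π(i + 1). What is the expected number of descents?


Write X = Σ X_I over i = 1, …, 42, with X_I the indicator of one descent.
There are 42 indicators.
For each fixed i, the pair (π(i), π(i+1)) is a uniformly random ordered pair of distinct values from {1, …, 43}; by symmetry P[π(i) > π(i+1)] = 1/2.
By linearity: E[X] = 42 · (1/2) = (43 − 1) · (1/2) = 21 ≈ 21.0000.

E[X] = 21 = 21.0000.


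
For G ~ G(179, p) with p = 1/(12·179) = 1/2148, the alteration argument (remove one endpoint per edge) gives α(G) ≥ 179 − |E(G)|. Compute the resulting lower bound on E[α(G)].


E[|E(G)|] = C(179, 2)·p = 15931 · (1/2148) = 89/12.
E[α(G)] ≥ n − E[|E(G)|] = 179 − 89/12 = 2059/12.
Numerically: ≈ 171.583333.
(This is only a lower bound; the true E[α(G)] may be larger.)

E[α(G)] ≥ 2059/12 ≈ 171.583333.


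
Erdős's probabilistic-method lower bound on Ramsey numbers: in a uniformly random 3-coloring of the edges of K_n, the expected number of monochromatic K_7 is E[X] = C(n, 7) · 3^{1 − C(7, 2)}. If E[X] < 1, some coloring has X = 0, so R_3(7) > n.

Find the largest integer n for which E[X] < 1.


We need C(n, 7) · 3^{1 − 21} < 1, i.e. C(n, 7) < 3^{21 − 1} = 3486784401.
Check values of n near the boundary:
  n = 75: C(75, 7) = 1984829850; 1984829850 < 3486784401? YES
  n = 76: C(76, 7) = 2186189400; 2186189400 < 3486784401? YES
  n = 77: C(77, 7) = 2404808340; 2404808340 < 3486784401? YES
  n = 78: C(78, 7) = 2641902120; 2641902120 < 3486784401? YES
  n = 79: C(79, 7) = 2898753715; 2898753715 < 3486784401? YES
  n = 80: C(80, 7) = 3176716400; 3176716400 < 3486784401? YES
  n = 81: C(81, 7) = 3477216600; 3477216600 < 3486784401? YES
  n = 82: C(82, 7) = 3801756816; 3801756816 < 3486784401? NO
  n = 83: C(83, 7) = 4151918628; 4151918628 < 3486784401? NO
  n = 84: C(84, 7) = 4529365776; 4529365776 < 3486784401? NO
The largest n with C(n, 7) < 3486784401 is n = 81 (where E[X] = 42928600/43046721 ≈ 0.997). Hence R_3(7) > 81, i.e. R_3(7) ≥ 82.

Largest n = 81; hence R_3(7) > 81.


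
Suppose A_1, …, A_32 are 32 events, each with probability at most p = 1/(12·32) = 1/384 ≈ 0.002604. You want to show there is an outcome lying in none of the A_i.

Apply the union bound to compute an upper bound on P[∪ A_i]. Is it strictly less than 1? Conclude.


Union bound: P[∪_{i=1}^{32} A_i] ≤ Σ_i P[A_i] ≤ 32·p = 32·(1/384) = 1/12.
Numerically: 1/12 ≈ 0.083333.
Is 1/12 < 1? YES.
Since P[∪ A_i] ≤ 1/12 < 1, the complement has P[∩ A_i^c] ≥ 1 − 1/12 = 11/12 > 0, so some outcome avoids every A_i.

32·p = 1/12 ≈ 0.083333; existence CERTIFIED by the union bound.


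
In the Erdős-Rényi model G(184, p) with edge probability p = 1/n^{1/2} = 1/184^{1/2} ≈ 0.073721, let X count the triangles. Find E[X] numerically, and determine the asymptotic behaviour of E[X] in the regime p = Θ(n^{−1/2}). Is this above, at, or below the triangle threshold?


Number of potential triangles: C(184, 3) = 1021384.
Each occurs with probability p³ ≈ (0.073721)³ ≈ 4.00657490e-04.
By linearity: E[X] = C(184, 3)·p³ ≈ 1021384 · 4.00657490e-04 ≈ 409.225149.
Since α = 1/2 < 1, p = c/n^{1/2} ≫ 1/n is above the triangle threshold p ~ 1/n. Asymptotically E[X] ~ (c³/6)·n^{3(1−α)} = (1³/6)·n^{1.5} → ∞; triangles are abundant w.h.p.

E[X] ≈ 409.225149; in regime p = Θ(1/n^{1/2}) E[X] diverges (above the triangle threshold p ~ 1/n).


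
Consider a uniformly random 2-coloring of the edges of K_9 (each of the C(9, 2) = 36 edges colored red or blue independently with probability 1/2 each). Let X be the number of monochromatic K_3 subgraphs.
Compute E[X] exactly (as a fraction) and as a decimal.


Let X = Σ_S X_S over the C(9, 3) = 84 subsets S of size 3, where X_S = 1 if the K_3 on S is monochromatic.
For a fixed S, the K_3 on S has C(3, 2) = 3 edges. P[all 3 edges red] = (1/2)^3, and likewise for blue, so P[monochromatic] = 2·(1/2)^3 = 2^{1 − 3} = 1/4.
Summing: E[X] = C(9, 3) · 2^{1 − 3} = 84 · 1/4 = 21.
Numerically: E[X] ≈ 21.000.

E[X] = C(9,3)·2^(1−C(3,2)) = 21 ≈ 21.000.


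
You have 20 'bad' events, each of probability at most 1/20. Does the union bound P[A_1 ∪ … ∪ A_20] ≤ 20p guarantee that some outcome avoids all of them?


Union bound: P[∪_{i=1}^{20} A_i] ≤ Σ_i P[A_i] ≤ 20·p = 20·(1/20) = 1.
Numerically: 1 ≈ 1.000000.
Is 1 < 1? NO.
Since the bound 1 is ≥ 1, the union bound is uninformative here; it does NOT by itself certify existence.

20·p = 1 ≈ 1.000000; existence NOT certified by the union bound.


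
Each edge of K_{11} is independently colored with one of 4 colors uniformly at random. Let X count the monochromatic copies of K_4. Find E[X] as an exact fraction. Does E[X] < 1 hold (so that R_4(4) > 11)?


E[X] = C(11, 4) · 4^{1 − 6} = 330 · 4^{−5} = 330/1024.
As a reduced fraction: E[X] = 165/512 ≈ 0.322.
Is E[X] < 1? YES.
Since E[X] < 1, there exists a 4-coloring of K_{11} with no monochromatic K_4; hence R_4(4) > 11.

E[X] = 165/512 ≈ 0.322; E[X] < 1, so R_4(4) > 11.


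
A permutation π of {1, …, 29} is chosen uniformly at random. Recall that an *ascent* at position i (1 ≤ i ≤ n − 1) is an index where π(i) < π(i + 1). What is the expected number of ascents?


Write X = Σ X_I over i = 1, …, 28, with X_I the indicator of one ascent.
There are 28 indicators.
For each fixed i, the pair (π(i), π(i+1)) is a uniformly random ordered pair of distinct values from {1, …, 29}; by symmetry P[π(i) < π(i+1)] = 1/2.
By linearity: E[X] = 28 · (1/2) = (29 − 1) · (1/2) = 14 ≈ 14.0000.

E[X] = 14 = 14.0000.


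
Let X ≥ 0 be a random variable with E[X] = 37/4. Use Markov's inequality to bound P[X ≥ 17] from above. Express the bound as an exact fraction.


μ = E[X] = 37/4, a = 17.
Markov: P[X ≥ 17] ≤ μ/a = (37/4)/17 = 37/68.
Numerically: ≈ 0.544.
(Since a = 17 > μ = 9.250, the bound 37/68 is < 1 and informative.)

P[X ≥ 17] ≤ 37/68 ≈ 0.544.


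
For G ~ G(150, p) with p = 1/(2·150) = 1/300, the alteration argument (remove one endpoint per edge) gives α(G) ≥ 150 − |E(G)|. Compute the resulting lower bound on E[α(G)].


E[|E(G)|] = C(150, 2)·p = 11175 · (1/300) = 149/4.
E[α(G)] ≥ n − E[|E(G)|] = 150 − 149/4 = 451/4.
Numerically: ≈ 112.7500.
(This is only a lower bound; the true E[α(G)] may be larger.)

E[α(G)] ≥ 451/4 ≈ 112.7500.


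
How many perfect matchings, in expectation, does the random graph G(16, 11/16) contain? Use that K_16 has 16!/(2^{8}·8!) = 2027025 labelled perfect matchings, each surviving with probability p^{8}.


K_16 has 16!/(2^{8}·8!) = 2027025 labelled perfect matchings.
For each such perfect matching H, let X_H = 1 if all 8 edges of H are present in G. Then P[X_H = 1] = p^{8} = (11/16)^{8} = 214358881/4294967296.
By linearity of expectation: E[X] = Σ_H E[X_H] = 2027025 · p^{8} = 2027025 · 214358881/4294967296 = 434510810759025/4294967296.
Numerically: E[X] ≈ 1.0117e+05.

E[X] = 2027025 · (11/16)^{8} = 434510810759025/4294967296 ≈ 1.0117e+05.


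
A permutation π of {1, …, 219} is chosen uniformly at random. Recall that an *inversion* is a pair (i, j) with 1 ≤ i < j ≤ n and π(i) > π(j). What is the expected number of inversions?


Write X = Σ X_I over the C(219, 2) = 23871 pairs i < j, with X_I the indicator of one inversion.
There are 23871 indicators.
For each fixed pair i < j, the values π(i) and π(j) are two distinct elements of {1, …, 219} in uniformly random order; by symmetry P[π(i) > π(j)] = 1/2.
By linearity: E[X] = 23871 · (1/2) = C(219, 2) · (1/2) = 23871/2 = 23871/2 ≈ 11935.500.

E[X] = 23871/2 = 11935.500.


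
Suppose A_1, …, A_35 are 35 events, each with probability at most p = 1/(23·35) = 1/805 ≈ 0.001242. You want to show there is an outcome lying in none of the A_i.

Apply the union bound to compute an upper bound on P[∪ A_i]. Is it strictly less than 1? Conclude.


Union bound: P[∪_{i=1}^{35} A_i] ≤ Σ_i P[A_i] ≤ 35·p = 35·(1/805) = 1/23.
Numerically: 1/23 ≈ 0.043478.
Is 1/23 < 1? YES.
Since P[∪ A_i] ≤ 1/23 < 1, the complement has P[∩ A_i^c] ≥ 1 − 1/23 = 22/23 > 0, so some outcome avoids every A_i.

35·p = 1/23 ≈ 0.043478; existence CERTIFIED by the union bound.


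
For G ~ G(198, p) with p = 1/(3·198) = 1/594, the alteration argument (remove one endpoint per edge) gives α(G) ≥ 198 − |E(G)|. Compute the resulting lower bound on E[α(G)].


E[|E(G)|] = C(198, 2)·p = 19503 · (1/594) = 197/6.
E[α(G)] ≥ n − E[|E(G)|] = 198 − 197/6 = 991/6.
Numerically: ≈ 165.166667.
(This is only a lower bound; the true E[α(G)] may be larger.)

E[α(G)] ≥ 991/6 ≈ 165.166667.


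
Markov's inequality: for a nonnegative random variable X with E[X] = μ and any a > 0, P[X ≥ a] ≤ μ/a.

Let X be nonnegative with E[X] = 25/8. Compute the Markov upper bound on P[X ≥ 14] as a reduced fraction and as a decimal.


μ = E[X] = 25/8, a = 14.
Markov: P[X ≥ 14] ≤ μ/a = (25/8)/14 = 25/112.
Numerically: ≈ 0.223214.
(Since a = 14 > μ = 3.125000, the bound 25/112 is < 1 and informative.)

P[X ≥ 14] ≤ 25/112 ≈ 0.223214.


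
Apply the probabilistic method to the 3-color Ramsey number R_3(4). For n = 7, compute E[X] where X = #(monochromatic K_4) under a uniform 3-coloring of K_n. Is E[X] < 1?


E[X] = C(7, 4) · 3^{1 − 6} = 35 · 3^{−5} = 35/243.
As a reduced fraction: E[X] = 35/243 ≈ 0.1440329.
Is E[X] < 1? YES.
Since E[X] < 1, there exists a 3-coloring of K_{7} with no monochromatic K_4; hence R_3(4) > 7.

E[X] = 35/243 ≈ 0.1440329; E[X] < 1, so R_3(4) > 7.


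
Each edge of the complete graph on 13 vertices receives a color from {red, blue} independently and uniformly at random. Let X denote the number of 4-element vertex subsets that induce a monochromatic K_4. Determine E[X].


Let X = Σ_S X_S over the C(13, 4) = 715 subsets S of size 4, where X_S = 1 if the K_4 on S is monochromatic.
For a fixed S, the K_4 on S has C(4, 2) = 6 edges. P[all 6 edges red] = (1/2)^6, and likewise for blue, so P[monochromatic] = 2·(1/2)^6 = 2^{1 − 6} = 1/32.
By linearity: E[X] = C(13, 4) · 2^{1 − 6} = 715 · 1/32 = 715/32.
Numerically: E[X] ≈ 22.34375.

E[X] = C(13,4)·2^(1−C(4,2)) = 715/32 ≈ 22.34375.


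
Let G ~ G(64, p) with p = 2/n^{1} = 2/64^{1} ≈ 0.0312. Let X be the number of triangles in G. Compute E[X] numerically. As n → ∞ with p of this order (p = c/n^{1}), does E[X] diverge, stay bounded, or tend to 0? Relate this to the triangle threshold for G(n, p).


Number of potential triangles: C(64, 3) = 41664.
Each occurs with probability p³ ≈ (0.0312)³ ≈ 3.05176e-05.
By linearity: E[X] = C(64, 3)·p³ ≈ 41664 · 3.05176e-05 ≈ 1.271.
Here α = 1, so p = 2/n is exactly at the triangle threshold p ~ 1/n. Asymptotically E[X] → c³/6 = 2³/6 = 4/3 ≈ 1.333, a bounded constant. In this regime the triangle count is asymptotically Poisson(c³/6).

E[X] ≈ 1.271; in regime p = Θ(1/n^{1}) E[X] stays bounded (at the triangle threshold p ~ 1/n).


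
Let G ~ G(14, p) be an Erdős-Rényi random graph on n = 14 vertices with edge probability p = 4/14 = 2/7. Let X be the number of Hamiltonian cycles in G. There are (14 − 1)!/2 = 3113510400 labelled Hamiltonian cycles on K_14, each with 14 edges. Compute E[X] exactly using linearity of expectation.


K_14 has (14 − 1)!/2 = 3113510400 labelled Hamiltonian cycles.
For each such Hamiltonian cycle H, let X_H = 1 if all 14 edges of H are present in G. Then P[X_H = 1] = p^{14} = (2/7)^{14} = 16384/678223072849.
By linearity: E[X] = Σ_H E[X_H] = 3113510400 · p^{14} = 3113510400 · 16384/678223072849 = 7287393484800/96889010407.
Numerically: E[X] ≈ 75.2.

E[X] = 3113510400 · (2/7)^{14} = 7287393484800/96889010407 ≈ 75.2.


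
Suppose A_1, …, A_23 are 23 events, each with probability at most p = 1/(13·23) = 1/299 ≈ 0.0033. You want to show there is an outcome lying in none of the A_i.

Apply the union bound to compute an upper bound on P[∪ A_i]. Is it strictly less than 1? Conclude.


Union bound: P[∪_{i=1}^{23} A_i] ≤ Σ_i P[A_i] ≤ 23·p = 23·(1/299) = 1/13.
Numerically: 1/13 ≈ 0.0769.
Is 1/13 < 1? YES.
Since P[∪ A_i] ≤ 1/13 < 1, the complement has P[∩ A_i^c] ≥ 1 − 1/13 = 12/13 > 0, so some outcome avoids every A_i.

23·p = 1/13 ≈ 0.0769; existence CERTIFIED by the union bound.


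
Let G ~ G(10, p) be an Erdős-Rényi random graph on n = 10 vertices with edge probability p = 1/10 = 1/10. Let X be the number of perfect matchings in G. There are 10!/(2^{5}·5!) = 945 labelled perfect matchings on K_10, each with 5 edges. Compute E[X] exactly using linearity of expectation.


K_10 has 10!/(2^{5}·5!) = 945 labelled perfect matchings.
For each such perfect matching H, let X_H = 1 if all 5 edges of H are present in G. Then P[X_H = 1] = p^{5} = (1/10)^{5} = 1/100000.
By linearity: E[X] = Σ_H E[X_H] = 945 · p^{5} = 945 · 1/100000 = 189/20000.
Numerically: E[X] ≈ 0.00945.

E[X] = 945 · (1/10)^{5} = 189/20000 ≈ 0.00945.


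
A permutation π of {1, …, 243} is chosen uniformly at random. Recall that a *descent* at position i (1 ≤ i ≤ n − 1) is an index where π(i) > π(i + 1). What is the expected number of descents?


Write X = Σ X_I over i = 1, …, 242, with X_I the indicator of one descent.
There are 242 indicators.
For each fixed i, the pair (π(i), π(i+1)) is a uniformly random ordered pair of distinct values from {1, …, 243}; by symmetry P[π(i) > π(i+1)] = 1/2.
By linearity: E[X] = 242 · (1/2) = (243 − 1) · (1/2) = 121 ≈ 121.0000.

E[X] = 121 = 121.0000.


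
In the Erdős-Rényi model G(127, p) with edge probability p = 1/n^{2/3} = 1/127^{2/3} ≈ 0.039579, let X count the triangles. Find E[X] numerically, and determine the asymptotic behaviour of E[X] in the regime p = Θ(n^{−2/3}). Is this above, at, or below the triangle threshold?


Number of potential triangles: C(127, 3) = 333375.
Each occurs with probability p³ ≈ (0.039579)³ ≈ 6.2000124e-05.
By linearity: E[X] = C(127, 3)·p³ ≈ 333375 · 6.2000124e-05 ≈ 20.66929.
Since α = 2/3 < 1, p = c/n^{2/3} ≫ 1/n is above the triangle threshold p ~ 1/n. Asymptotically E[X] ~ (c³/6)·n^{3(1−α)} = (1³/6)·n^{1} → ∞; triangles are abundant w.h.p.

E[X] ≈ 20.66929; in regime p = Θ(1/n^{2/3}) E[X] diverges (above the triangle threshold p ~ 1/n).


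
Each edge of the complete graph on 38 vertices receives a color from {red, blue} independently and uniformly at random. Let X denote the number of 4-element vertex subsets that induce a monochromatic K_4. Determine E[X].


Let X = Σ_S X_S over the C(38, 4) = 73815 subsets S of size 4, where X_S = 1 if the K_4 on S is monochromatic.
For a fixed S, the K_4 on S has C(4, 2) = 6 edges. P[all 6 edges red] = (1/2)^6, and likewise for blue, so P[monochromatic] = 2·(1/2)^6 = 2^{1 − 6} = 1/32.
By linearity of expectation: E[X] = C(38, 4) · 2^{1 − 6} = 73815 · 1/32 = 73815/32.
Numerically: E[X] ≈ 2306.7188.

E[X] = C(38,4)·2^(1−C(4,2)) = 73815/32 ≈ 2306.7188.


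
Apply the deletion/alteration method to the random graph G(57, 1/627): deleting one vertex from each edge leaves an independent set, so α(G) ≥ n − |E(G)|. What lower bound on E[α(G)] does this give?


E[|E(G)|] = C(57, 2)·p = 1596 · (1/627) = 28/11.
E[α(G)] ≥ n − E[|E(G)|] = 57 − 28/11 = 599/11.
Numerically: ≈ 54.455.
(This is only a lower bound; the true E[α(G)] may be larger.)

E[α(G)] ≥ 599/11 ≈ 54.455.


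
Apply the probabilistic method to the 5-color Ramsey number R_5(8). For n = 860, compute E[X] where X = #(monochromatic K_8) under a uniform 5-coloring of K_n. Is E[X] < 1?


E[X] = C(860, 8) · 5^{1 − 28} = 7182671140665308145 · 5^{−27} = 7182671140665308145/7450580596923828125.
As a reduced fraction: E[X] = 1436534228133061629/1490116119384765625 ≈ 0.9640.
Is E[X] < 1? YES.
Since E[X] < 1, there exists a 5-coloring of K_{860} with no monochromatic K_8; hence R_5(8) > 860.

E[X] = 1436534228133061629/1490116119384765625 ≈ 0.9640; E[X] < 1, so R_5(8) > 860.


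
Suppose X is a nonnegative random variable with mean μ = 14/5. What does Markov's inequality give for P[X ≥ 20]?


μ = E[X] = 14/5, a = 20.
Markov: P[X ≥ 20] ≤ μ/a = (14/5)/20 = 7/50.
Numerically: ≈ 0.1400.
(Since a = 20 > μ = 2.8000, the bound 7/50 is < 1 and informative.)

P[X ≥ 20] ≤ 7/50 ≈ 0.1400.


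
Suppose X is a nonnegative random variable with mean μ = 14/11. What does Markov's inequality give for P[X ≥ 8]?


μ = E[X] = 14/11, a = 8.
Markov: P[X ≥ 8] ≤ μ/a = (14/11)/8 = 7/44.
Numerically: ≈ 0.1591.
(Since a = 8 > μ = 1.2727, the bound 7/44 is < 1 and informative.)

P[X ≥ 8] ≤ 7/44 ≈ 0.1591.


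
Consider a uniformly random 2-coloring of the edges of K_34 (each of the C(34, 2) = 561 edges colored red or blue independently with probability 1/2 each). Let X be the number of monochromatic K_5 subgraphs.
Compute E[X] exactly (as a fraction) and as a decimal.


Let X = Σ_S X_S over the C(34, 5) = 278256 subsets S of size 5, where X_S = 1 if the K_5 on S is monochromatic.
For a fixed S, the K_5 on S has C(5, 2) = 10 edges. P[all 10 edges red] = (1/2)^10, and likewise for blue, so P[monochromatic] = 2·(1/2)^10 = 2^{1 − 10} = 1/512.
Summing: E[X] = C(34, 5) · 2^{1 − 10} = 278256 · 1/512 = 17391/32.
Numerically: E[X] ≈ 543.46875.

E[X] = C(34,5)·2^(1−C(5,2)) = 17391/32 ≈ 543.46875.


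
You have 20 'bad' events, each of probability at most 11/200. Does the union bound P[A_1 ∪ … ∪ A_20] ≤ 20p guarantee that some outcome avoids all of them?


Union bound: P[∪_{i=1}^{20} A_i] ≤ Σ_i P[A_i] ≤ 20·p = 20·(11/200) = 11/10.
Numerically: 11/10 ≈ 1.1000000.
Is 11/10 < 1? NO.
Since the bound 11/10 is ≥ 1, the union bound is uninformative here; it does NOT by itself certify existence.

20·p = 11/10 ≈ 1.1000000; existence NOT certified by the union bound.


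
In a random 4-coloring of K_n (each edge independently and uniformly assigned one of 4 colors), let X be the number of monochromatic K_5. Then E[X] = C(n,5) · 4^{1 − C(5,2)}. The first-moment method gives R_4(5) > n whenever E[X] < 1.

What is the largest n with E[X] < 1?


We need C(n, 5) · 4^{1 − 10} < 1, i.e. C(n, 5) < 4^{10 − 1} = 262144.
Check values of n near the boundary:
  n = 28: C(28, 5) = 98280; 98280 < 262144? YES
  n = 29: C(29, 5) = 118755; 118755 < 262144? YES
  n = 30: C(30, 5) = 142506; 142506 < 262144? YES
  n = 31: C(31, 5) = 169911; 169911 < 262144? YES
  n = 32: C(32, 5) = 201376; 201376 < 262144? YES
  n = 33: C(33, 5) = 237336; 237336 < 262144? YES
  n = 34: C(34, 5) = 278256; 278256 < 262144? NO
The largest n with C(n, 5) < 262144 is n = 33 (where E[X] = 29667/32768 ≈ 0.905365). Hence R_4(5) > 33, i.e. R_4(5) ≥ 34.

Largest n = 33; hence R_4(5) > 33.


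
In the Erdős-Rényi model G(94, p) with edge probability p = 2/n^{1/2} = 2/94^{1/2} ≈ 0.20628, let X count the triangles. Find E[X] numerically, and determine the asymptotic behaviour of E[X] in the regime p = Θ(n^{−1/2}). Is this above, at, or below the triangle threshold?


Number of potential triangles: C(94, 3) = 134044.
Each occurs with probability p³ ≈ (0.20628)³ ≈ 8.7780532e-03.
By linearity: E[X] = C(94, 3)·p³ ≈ 134044 · 8.7780532e-03 ≈ 1176.64536.
Since α = 1/2 < 1, p = c/n^{1/2} ≫ 1/n is above the triangle threshold p ~ 1/n. Asymptotically E[X] ~ (c³/6)·n^{3(1−α)} = (2³/6)·n^{1.5} → ∞; triangles are abundant w.h.p.

E[X] ≈ 1176.64536; in regime p = Θ(1/n^{1/2}) E[X] diverges (above the triangle threshold p ~ 1/n).
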